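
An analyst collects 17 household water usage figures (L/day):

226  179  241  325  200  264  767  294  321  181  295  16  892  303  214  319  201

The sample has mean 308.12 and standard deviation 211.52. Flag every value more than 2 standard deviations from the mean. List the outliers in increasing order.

Cutoffs at x̄ ± 2s: 308.12 ± 2·211.52 = [-114.92, 731.16].
767: z = 2.17, |z| > 2 → outlier.
892: z = 2.76, |z| > 2 → outlier.
Every other value lies within [-114.92, 731.16].

767, 892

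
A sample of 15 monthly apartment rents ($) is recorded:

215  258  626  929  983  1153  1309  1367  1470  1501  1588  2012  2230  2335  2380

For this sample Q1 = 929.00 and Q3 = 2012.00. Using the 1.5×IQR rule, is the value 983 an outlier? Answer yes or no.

IQR = Q3 − Q1 = 2012.00 − 929.00 = 1083.00.
Lower fence = Q1 − 1.5·IQR = 929.00 − 1624.50 = -695.50.
Upper fence = Q3 + 1.5·IQR = 2012.00 + 1624.50 = 3636.50.
983 lies within [-695.50, 3636.50].

no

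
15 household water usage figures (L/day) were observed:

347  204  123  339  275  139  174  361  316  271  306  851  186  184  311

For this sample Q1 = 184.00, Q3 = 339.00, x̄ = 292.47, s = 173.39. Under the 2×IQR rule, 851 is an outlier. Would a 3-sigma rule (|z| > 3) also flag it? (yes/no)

yes

z = (851 − 292.47) / 173.39 = 3.22.
|z| = 3.22 > 3.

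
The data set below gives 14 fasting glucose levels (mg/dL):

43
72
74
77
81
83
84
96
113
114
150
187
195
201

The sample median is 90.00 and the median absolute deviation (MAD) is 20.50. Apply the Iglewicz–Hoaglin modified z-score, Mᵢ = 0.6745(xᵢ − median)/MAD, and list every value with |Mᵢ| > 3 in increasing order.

187, 195, 201

|Mᵢ| > 3 ⇔ |xᵢ − 90.00| > 3·20.50/0.6745 = 91.18.
So outliers lie outside [-1.18, 181.18].
187: M = 3.19 → outlier.
195: M = 3.45 → outlier.
201: M = 3.65 → outlier.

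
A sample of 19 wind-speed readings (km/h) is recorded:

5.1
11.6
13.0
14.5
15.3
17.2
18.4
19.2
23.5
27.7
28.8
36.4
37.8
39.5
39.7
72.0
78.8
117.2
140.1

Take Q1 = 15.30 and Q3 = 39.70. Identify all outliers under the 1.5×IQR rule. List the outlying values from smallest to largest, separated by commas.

78.8, 117.2, 140.1

IQR = Q3 − Q1 = 39.70 − 15.30 = 24.40.
Lower fence = Q1 − 1.5·IQR = 15.30 − 36.60 = -21.30.
Upper fence = Q3 + 1.5·IQR = 39.70 + 36.60 = 76.30.
78.8 > 76.30 → outlier.
117.2 > 76.30 → outlier.
140.1 > 76.30 → outlier.
All remaining values lie within [-21.30, 76.30].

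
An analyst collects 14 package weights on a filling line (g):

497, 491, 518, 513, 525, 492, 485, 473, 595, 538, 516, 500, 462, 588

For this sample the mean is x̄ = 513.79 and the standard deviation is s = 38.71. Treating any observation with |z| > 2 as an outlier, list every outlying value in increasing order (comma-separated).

Cutoffs at x̄ ± 2s: 513.79 ± 2·38.71 = [436.37, 591.21].
595: z = 2.10, |z| > 2 → outlier.
Every other value lies within [436.37, 591.21].

595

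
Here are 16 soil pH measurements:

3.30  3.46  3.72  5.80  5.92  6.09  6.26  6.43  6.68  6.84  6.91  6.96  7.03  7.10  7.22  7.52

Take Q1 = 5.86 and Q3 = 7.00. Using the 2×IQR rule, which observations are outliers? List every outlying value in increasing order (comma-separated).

3.30, 3.46

IQR = Q3 − Q1 = 7.00 − 5.86 = 1.14.
Lower fence = Q1 − 2·IQR = 5.86 − 2.28 = 3.58.
Upper fence = Q3 + 2·IQR = 7.00 + 2.28 = 9.28.
3.30 < 3.58 → outlier.
3.46 < 3.58 → outlier.
All remaining values lie within [3.58, 9.28].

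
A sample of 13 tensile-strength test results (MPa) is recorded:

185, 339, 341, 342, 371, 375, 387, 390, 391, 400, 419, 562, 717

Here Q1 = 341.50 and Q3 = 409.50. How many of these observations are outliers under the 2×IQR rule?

IQR = 68.00; fences at 341.50 − 136.00 = 205.50 and 409.50 + 136.00 = 545.50.
Outside the cutoffs: 185, 562, 717.

3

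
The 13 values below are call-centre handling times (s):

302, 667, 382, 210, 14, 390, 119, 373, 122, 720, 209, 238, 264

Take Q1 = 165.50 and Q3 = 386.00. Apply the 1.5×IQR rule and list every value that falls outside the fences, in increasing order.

720

IQR = Q3 − Q1 = 386.00 − 165.50 = 220.50.
Lower fence = Q1 − 1.5·IQR = 165.50 − 330.75 = -165.25.
Upper fence = Q3 + 1.5·IQR = 386.00 + 330.75 = 716.75.
720 > 716.75 → outlier.
All remaining values lie within [-165.25, 716.75].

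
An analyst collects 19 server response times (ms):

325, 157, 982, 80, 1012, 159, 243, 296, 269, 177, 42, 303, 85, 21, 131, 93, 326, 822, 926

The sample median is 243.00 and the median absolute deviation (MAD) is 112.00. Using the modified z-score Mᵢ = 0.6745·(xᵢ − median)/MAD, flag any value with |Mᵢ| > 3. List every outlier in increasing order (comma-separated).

822, 926, 982, 1012

|Mᵢ| > 3 ⇔ |xᵢ − 243.00| > 3·112.00/0.6745 = 498.15.
So outliers lie outside [-255.15, 741.15].
822: M = 3.49 → outlier.
926: M = 4.11 → outlier.
982: M = 4.45 → outlier.
1012: M = 4.63 → outlier.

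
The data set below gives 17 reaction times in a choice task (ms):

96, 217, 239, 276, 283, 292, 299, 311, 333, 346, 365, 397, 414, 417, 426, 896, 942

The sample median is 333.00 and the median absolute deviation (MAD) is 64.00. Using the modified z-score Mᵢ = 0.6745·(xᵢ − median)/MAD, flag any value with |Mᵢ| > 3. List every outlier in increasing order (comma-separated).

|Mᵢ| > 3 ⇔ |xᵢ − 333.00| > 3·64.00/0.6745 = 284.66.
So outliers lie outside [48.34, 617.66].
896: M = 5.93 → outlier.
942: M = 6.42 → outlier.

896, 942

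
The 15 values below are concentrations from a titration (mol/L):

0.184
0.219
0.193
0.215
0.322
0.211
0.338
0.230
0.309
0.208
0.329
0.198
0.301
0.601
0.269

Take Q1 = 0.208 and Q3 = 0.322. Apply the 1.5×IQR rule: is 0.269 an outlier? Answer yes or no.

IQR = Q3 − Q1 = 0.322 − 0.208 = 0.114.
Lower fence = Q1 − 1.5·IQR = 0.208 − 0.171 = 0.037.
Upper fence = Q3 + 1.5·IQR = 0.322 + 0.171 = 0.493.
0.269 lies within [0.037, 0.493].

no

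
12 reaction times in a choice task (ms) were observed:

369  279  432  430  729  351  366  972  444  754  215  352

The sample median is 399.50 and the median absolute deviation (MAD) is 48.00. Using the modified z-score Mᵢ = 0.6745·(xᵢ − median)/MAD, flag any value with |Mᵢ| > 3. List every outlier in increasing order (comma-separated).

|Mᵢ| > 3 ⇔ |xᵢ − 399.50| > 3·48.00/0.6745 = 213.49.
So outliers lie outside [186.01, 612.99].
729: M = 4.63 → outlier.
754: M = 4.98 → outlier.
972: M = 8.04 → outlier.

729, 754, 972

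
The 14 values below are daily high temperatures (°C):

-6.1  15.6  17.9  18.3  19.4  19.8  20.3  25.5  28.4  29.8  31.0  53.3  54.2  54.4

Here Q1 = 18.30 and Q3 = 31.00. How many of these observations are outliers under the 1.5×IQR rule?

IQR = 12.70; fences at 18.30 − 19.05 = -0.75 and 31.00 + 19.05 = 50.05.
Outside the cutoffs: -6.1, 53.3, 54.2, 54.4.

4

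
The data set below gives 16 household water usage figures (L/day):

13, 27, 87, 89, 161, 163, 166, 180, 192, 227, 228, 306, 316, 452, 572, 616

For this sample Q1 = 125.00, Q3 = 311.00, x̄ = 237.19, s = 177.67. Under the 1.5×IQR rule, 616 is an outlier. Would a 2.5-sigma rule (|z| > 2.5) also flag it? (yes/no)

no

z = (616 − 237.19) / 177.67 = 2.13.
|z| = 2.13 ≤ 2.5.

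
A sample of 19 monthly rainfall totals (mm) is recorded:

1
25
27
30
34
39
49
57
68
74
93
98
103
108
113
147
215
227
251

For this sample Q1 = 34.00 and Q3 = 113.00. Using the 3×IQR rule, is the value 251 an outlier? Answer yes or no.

IQR = Q3 − Q1 = 113.00 − 34.00 = 79.00.
Lower fence = Q1 − 3·IQR = 34.00 − 237.00 = -203.00.
Upper fence = Q3 + 3·IQR = 113.00 + 237.00 = 350.00.
251 lies within [-203.00, 350.00].

no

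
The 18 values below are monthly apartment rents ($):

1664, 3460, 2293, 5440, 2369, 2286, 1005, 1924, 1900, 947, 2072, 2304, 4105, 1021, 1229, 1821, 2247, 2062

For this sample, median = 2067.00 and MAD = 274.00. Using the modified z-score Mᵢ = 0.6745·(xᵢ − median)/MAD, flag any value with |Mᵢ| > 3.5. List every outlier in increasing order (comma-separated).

|Mᵢ| > 3.5 ⇔ |xᵢ − 2067.00| > 3.5·274.00/0.6745 = 1421.79.
So outliers lie outside [645.21, 3488.79].
4105: M = 5.02 → outlier.
5440: M = 8.30 → outlier.

4105, 5440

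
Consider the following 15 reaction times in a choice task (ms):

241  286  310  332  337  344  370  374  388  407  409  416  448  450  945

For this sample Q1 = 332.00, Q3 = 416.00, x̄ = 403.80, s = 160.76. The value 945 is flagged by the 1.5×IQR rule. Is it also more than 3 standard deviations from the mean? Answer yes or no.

yes

z = (945 − 403.80) / 160.76 = 3.37.
|z| = 3.37 > 3.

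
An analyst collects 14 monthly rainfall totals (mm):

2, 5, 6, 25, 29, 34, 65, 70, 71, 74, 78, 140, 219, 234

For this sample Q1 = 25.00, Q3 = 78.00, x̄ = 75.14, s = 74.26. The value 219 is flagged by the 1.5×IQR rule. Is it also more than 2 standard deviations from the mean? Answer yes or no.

z = (219 − 75.14) / 74.26 = 1.94.
|z| = 1.94 ≤ 2.

no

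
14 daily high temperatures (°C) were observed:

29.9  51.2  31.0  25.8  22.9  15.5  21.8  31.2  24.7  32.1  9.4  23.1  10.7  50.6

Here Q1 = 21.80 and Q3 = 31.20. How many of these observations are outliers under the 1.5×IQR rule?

2

IQR = 9.40; fences at 21.80 − 14.10 = 7.70 and 31.20 + 14.10 = 45.30.
Outside the cutoffs: 50.6, 51.2.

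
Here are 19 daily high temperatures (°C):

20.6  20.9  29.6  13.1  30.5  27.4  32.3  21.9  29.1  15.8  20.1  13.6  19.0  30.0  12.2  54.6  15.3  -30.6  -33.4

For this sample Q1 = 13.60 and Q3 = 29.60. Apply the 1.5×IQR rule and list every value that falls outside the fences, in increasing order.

-33.4, -30.6, 54.6

IQR = Q3 − Q1 = 29.60 − 13.60 = 16.00.
Lower fence = Q1 − 1.5·IQR = 13.60 − 24.00 = -10.40.
Upper fence = Q3 + 1.5·IQR = 29.60 + 24.00 = 53.60.
-33.4 < -10.40 → outlier.
-30.6 < -10.40 → outlier.
54.6 > 53.60 → outlier.
All remaining values lie within [-10.40, 53.60].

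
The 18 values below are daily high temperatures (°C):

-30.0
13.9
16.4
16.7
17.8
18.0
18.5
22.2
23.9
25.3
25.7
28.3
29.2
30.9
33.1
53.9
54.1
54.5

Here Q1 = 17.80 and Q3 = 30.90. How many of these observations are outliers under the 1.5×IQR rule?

IQR = 13.10; fences at 17.80 − 19.65 = -1.85 and 30.90 + 19.65 = 50.55.
Outside the cutoffs: -30.0, 53.9, 54.1, 54.5.

4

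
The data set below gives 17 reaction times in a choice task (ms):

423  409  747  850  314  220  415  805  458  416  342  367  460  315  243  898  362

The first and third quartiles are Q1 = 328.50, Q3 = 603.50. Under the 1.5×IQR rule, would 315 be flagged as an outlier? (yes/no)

IQR = Q3 − Q1 = 603.50 − 328.50 = 275.00.
Lower fence = Q1 − 1.5·IQR = 328.50 − 412.50 = -84.00.
Upper fence = Q3 + 1.5·IQR = 603.50 + 412.50 = 1016.00.
315 lies within [-84.00, 1016.00].

no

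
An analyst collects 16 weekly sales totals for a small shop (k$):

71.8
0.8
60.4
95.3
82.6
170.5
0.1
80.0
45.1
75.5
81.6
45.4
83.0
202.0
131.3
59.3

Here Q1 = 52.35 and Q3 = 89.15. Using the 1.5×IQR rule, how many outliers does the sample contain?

IQR = 36.80; fences at 52.35 − 55.20 = -2.85 and 89.15 + 55.20 = 144.35.
Outside the cutoffs: 170.5, 202.0.

2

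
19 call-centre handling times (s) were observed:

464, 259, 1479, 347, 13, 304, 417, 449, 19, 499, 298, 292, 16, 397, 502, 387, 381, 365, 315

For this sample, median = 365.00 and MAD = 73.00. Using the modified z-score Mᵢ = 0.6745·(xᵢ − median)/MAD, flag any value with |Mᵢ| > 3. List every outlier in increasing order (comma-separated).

|Mᵢ| > 3 ⇔ |xᵢ − 365.00| > 3·73.00/0.6745 = 324.68.
So outliers lie outside [40.32, 689.68].
13: M = -3.25 → outlier.
16: M = -3.22 → outlier.
19: M = -3.20 → outlier.
1479: M = 10.29 → outlier.

13, 16, 19, 1479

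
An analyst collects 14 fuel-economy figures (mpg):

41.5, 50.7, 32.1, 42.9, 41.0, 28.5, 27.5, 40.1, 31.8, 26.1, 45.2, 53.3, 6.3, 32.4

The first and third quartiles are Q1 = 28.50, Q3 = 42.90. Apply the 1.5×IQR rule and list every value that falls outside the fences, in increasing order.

6.3

IQR = Q3 − Q1 = 42.90 − 28.50 = 14.40.
Lower fence = Q1 − 1.5·IQR = 28.50 − 21.60 = 6.90.
Upper fence = Q3 + 1.5·IQR = 42.90 + 21.60 = 64.50.
6.3 < 6.90 → outlier.
All remaining values lie within [6.90, 64.50].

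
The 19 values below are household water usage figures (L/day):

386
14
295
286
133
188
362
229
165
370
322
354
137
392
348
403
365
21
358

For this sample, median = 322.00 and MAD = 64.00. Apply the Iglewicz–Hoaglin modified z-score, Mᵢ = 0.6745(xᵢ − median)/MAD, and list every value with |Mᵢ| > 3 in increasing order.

|Mᵢ| > 3 ⇔ |xᵢ − 322.00| > 3·64.00/0.6745 = 284.66.
So outliers lie outside [37.34, 606.66].
14: M = -3.25 → outlier.
21: M = -3.17 → outlier.

14, 21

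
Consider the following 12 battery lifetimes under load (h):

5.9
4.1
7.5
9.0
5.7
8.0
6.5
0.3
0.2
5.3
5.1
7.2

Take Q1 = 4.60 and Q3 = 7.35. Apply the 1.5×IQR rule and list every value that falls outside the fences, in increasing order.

0.2, 0.3

IQR = Q3 − Q1 = 7.35 − 4.60 = 2.75.
Lower fence = Q1 − 1.5·IQR = 4.60 − 4.125 = 0.475.
Upper fence = Q3 + 1.5·IQR = 7.35 + 4.125 = 11.475.
0.2 < 0.475 → outlier.
0.3 < 0.475 → outlier.
All remaining values lie within [0.475, 11.475].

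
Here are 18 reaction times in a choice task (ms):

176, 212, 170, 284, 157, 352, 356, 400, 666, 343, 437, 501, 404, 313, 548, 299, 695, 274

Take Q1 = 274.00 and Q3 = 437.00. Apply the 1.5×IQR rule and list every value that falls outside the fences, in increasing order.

IQR = Q3 − Q1 = 437.00 − 274.00 = 163.00.
Lower fence = Q1 − 1.5·IQR = 274.00 − 244.50 = 29.50.
Upper fence = Q3 + 1.5·IQR = 437.00 + 244.50 = 681.50.
695 > 681.50 → outlier.
All remaining values lie within [29.50, 681.50].

695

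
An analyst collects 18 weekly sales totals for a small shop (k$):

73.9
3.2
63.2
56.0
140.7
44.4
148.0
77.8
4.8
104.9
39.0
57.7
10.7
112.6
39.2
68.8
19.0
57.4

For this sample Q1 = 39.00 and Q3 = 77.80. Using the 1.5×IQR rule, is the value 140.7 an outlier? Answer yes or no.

yes

IQR = Q3 − Q1 = 77.80 − 39.00 = 38.80.
Lower fence = Q1 − 1.5·IQR = 39.00 − 58.20 = -19.20.
Upper fence = Q3 + 1.5·IQR = 77.80 + 58.20 = 136.00.
140.7 lies above the upper fence.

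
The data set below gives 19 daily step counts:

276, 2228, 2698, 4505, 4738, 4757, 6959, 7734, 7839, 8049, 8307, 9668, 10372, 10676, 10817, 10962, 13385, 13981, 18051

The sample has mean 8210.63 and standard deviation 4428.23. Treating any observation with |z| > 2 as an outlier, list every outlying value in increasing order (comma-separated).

Cutoffs at x̄ ± 2s: 8210.63 ± 2·4428.23 = [-645.83, 17067.09].
18051: z = 2.22, |z| > 2 → outlier.
Every other value lies within [-645.83, 17067.09].

18051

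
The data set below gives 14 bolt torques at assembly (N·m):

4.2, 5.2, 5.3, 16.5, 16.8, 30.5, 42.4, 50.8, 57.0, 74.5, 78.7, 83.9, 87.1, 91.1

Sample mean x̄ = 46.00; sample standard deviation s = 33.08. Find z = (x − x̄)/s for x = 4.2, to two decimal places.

-1.26

z = (4.2 − 46.00) / 33.08 = -1.26.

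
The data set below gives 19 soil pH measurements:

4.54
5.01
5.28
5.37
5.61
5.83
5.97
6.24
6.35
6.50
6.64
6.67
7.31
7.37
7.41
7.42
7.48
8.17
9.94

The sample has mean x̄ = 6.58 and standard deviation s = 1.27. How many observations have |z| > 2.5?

1

Cutoffs: x̄ ± 2.5s = [3.405, 9.755].
Outside the cutoffs: 9.94.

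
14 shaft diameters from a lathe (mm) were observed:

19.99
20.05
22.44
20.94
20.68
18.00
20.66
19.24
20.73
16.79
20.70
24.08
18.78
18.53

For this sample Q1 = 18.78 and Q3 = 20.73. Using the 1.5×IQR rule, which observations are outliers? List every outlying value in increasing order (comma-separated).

24.08

IQR = Q3 − Q1 = 20.73 − 18.78 = 1.95.
Lower fence = Q1 − 1.5·IQR = 18.78 − 2.925 = 15.855.
Upper fence = Q3 + 1.5·IQR = 20.73 + 2.925 = 23.655.
24.08 > 23.655 → outlier.
All remaining values lie within [15.855, 23.655].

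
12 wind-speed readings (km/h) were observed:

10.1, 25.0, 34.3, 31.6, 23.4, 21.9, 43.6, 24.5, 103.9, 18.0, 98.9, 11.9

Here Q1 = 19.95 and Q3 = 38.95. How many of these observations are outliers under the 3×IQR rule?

2

IQR = 19.00; fences at 19.95 − 57.00 = -37.05 and 38.95 + 57.00 = 95.95.
Outside the cutoffs: 98.9, 103.9.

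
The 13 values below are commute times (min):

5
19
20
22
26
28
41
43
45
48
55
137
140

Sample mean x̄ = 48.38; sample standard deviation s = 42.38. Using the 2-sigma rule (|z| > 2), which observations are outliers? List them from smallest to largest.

Cutoffs at x̄ ± 2s: 48.38 ± 2·42.38 = [-36.38, 133.14].
137: z = 2.09, |z| > 2 → outlier.
140: z = 2.16, |z| > 2 → outlier.
Every other value lies within [-36.38, 133.14].

137, 140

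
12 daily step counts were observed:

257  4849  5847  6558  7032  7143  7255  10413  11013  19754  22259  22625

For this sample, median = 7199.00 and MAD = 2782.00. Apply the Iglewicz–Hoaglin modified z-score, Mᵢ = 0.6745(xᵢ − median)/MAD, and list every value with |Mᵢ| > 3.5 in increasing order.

22259, 22625

|Mᵢ| > 3.5 ⇔ |xᵢ − 7199.00| > 3.5·2782.00/0.6745 = 14435.88.
So outliers lie outside [-7236.88, 21634.88].
22259: M = 3.65 → outlier.
22625: M = 3.74 → outlier.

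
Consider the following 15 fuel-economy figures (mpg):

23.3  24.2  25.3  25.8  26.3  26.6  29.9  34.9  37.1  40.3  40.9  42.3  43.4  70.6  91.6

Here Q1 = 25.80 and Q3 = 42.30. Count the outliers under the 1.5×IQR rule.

2

IQR = 16.50; fences at 25.80 − 24.75 = 1.05 and 42.30 + 24.75 = 67.05.
Outside the cutoffs: 70.6, 91.6.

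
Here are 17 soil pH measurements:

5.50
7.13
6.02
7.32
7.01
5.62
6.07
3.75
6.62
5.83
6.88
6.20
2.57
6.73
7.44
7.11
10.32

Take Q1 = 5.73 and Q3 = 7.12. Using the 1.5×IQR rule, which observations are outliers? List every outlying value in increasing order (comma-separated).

2.57, 10.32

IQR = Q3 − Q1 = 7.12 − 5.73 = 1.39.
Lower fence = Q1 − 1.5·IQR = 5.73 − 2.085 = 3.645.
Upper fence = Q3 + 1.5·IQR = 7.12 + 2.085 = 9.205.
2.57 < 3.645 → outlier.
10.32 > 9.205 → outlier.
All remaining values lie within [3.645, 9.205].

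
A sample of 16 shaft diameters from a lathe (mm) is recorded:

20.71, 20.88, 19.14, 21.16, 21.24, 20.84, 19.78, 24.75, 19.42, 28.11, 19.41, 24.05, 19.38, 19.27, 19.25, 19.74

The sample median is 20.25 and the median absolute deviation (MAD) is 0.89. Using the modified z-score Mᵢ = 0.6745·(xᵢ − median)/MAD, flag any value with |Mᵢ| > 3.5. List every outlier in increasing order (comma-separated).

|Mᵢ| > 3.5 ⇔ |xᵢ − 20.25| > 3.5·0.89/0.6745 = 4.62.
So outliers lie outside [15.63, 24.87].
28.11: M = 5.96 → outlier.

28.11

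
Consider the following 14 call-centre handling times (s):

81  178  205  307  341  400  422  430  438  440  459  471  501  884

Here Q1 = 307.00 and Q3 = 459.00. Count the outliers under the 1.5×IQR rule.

IQR = 152.00; fences at 307.00 − 228.00 = 79.00 and 459.00 + 228.00 = 687.00.
Outside the cutoffs: 884.

1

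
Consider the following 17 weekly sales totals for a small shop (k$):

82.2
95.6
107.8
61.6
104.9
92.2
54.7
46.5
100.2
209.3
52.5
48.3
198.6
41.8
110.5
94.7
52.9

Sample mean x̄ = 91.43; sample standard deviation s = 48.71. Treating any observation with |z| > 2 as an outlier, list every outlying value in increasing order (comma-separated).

198.6, 209.3

Cutoffs at x̄ ± 2s: 91.43 ± 2·48.71 = [-5.99, 188.85].
198.6: z = 2.20, |z| > 2 → outlier.
209.3: z = 2.42, |z| > 2 → outlier.
Every other value lies within [-5.99, 188.85].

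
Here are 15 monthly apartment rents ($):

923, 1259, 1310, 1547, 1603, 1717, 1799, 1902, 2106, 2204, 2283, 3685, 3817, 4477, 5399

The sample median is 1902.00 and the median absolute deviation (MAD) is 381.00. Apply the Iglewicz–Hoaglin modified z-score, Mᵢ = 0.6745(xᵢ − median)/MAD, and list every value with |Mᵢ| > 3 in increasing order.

3685, 3817, 4477, 5399

|Mᵢ| > 3 ⇔ |xᵢ − 1902.00| > 3·381.00/0.6745 = 1694.59.
So outliers lie outside [207.41, 3596.59].
3685: M = 3.16 → outlier.
3817: M = 3.39 → outlier.
4477: M = 4.56 → outlier.
5399: M = 6.19 → outlier.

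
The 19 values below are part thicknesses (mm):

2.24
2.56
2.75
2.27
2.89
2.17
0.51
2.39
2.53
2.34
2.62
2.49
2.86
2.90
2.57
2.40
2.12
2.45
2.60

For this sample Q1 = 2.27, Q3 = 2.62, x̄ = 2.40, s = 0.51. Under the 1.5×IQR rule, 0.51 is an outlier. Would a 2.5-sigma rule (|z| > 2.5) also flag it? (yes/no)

yes

z = (0.51 − 2.40) / 0.51 = -3.71.
|z| = 3.71 > 2.5.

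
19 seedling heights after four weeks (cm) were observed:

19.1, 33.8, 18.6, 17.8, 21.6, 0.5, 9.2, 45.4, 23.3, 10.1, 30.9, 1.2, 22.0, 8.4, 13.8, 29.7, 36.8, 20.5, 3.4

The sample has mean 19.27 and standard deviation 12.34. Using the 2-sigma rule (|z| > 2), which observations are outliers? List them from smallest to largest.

45.4

Cutoffs at x̄ ± 2s: 19.27 ± 2·12.34 = [-5.41, 43.95].
45.4: z = 2.12, |z| > 2 → outlier.
Every other value lies within [-5.41, 43.95].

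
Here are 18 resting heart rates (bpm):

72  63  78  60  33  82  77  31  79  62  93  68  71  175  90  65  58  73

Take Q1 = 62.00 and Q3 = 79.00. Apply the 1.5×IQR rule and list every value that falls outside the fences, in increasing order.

31, 33, 175

IQR = Q3 − Q1 = 79.00 − 62.00 = 17.00.
Lower fence = Q1 − 1.5·IQR = 62.00 − 25.50 = 36.50.
Upper fence = Q3 + 1.5·IQR = 79.00 + 25.50 = 104.50.
31 < 36.50 → outlier.
33 < 36.50 → outlier.
175 > 104.50 → outlier.
All remaining values lie within [36.50, 104.50].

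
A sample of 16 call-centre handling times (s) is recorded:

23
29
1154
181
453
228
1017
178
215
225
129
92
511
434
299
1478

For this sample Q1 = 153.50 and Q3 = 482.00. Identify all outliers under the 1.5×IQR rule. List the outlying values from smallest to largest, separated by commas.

IQR = Q3 − Q1 = 482.00 − 153.50 = 328.50.
Lower fence = Q1 − 1.5·IQR = 153.50 − 492.75 = -339.25.
Upper fence = Q3 + 1.5·IQR = 482.00 + 492.75 = 974.75.
1017 > 974.75 → outlier.
1154 > 974.75 → outlier.
1478 > 974.75 → outlier.
All remaining values lie within [-339.25, 974.75].

1017, 1154, 1478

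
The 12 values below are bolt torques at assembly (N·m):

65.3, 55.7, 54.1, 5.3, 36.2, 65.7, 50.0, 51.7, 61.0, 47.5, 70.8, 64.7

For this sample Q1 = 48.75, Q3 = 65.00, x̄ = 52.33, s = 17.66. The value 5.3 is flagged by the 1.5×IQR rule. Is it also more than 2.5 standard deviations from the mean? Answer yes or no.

z = (5.3 − 52.33) / 17.66 = -2.66.
|z| = 2.66 > 2.5.

yes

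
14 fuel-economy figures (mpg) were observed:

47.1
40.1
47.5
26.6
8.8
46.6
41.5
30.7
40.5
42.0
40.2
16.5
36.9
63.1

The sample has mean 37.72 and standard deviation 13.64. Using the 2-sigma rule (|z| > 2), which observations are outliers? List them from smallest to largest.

Cutoffs at x̄ ± 2s: 37.72 ± 2·13.64 = [10.44, 65.00].
8.8: z = -2.12, |z| > 2 → outlier.
Every other value lies within [10.44, 65.00].

8.8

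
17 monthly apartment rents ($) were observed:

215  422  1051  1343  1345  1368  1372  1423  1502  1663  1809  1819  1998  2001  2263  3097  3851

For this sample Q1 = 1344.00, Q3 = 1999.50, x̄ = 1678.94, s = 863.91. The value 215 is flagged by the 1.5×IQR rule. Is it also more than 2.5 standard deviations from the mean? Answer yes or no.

z = (215 − 1678.94) / 863.91 = -1.69.
|z| = 1.69 ≤ 2.5.

no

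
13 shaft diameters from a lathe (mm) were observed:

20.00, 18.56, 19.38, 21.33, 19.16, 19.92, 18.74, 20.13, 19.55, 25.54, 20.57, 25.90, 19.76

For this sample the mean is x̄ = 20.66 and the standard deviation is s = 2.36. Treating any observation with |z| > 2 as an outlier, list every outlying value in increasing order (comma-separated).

25.54, 25.90

Cutoffs at x̄ ± 2s: 20.66 ± 2·2.36 = [15.94, 25.38].
25.54: z = 2.07, |z| > 2 → outlier.
25.90: z = 2.22, |z| > 2 → outlier.
Every other value lies within [15.94, 25.38].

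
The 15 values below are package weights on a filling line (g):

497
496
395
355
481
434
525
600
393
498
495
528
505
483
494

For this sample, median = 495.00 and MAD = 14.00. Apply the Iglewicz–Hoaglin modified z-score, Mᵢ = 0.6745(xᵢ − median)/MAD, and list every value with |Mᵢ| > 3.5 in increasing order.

355, 393, 395, 600

|Mᵢ| > 3.5 ⇔ |xᵢ − 495.00| > 3.5·14.00/0.6745 = 72.65.
So outliers lie outside [422.35, 567.65].
355: M = -6.74 → outlier.
393: M = -4.91 → outlier.
395: M = -4.82 → outlier.
600: M = 5.06 → outlier.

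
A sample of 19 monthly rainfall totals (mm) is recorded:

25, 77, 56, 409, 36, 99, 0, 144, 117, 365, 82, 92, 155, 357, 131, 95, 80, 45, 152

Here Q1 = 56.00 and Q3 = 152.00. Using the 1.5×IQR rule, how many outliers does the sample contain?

3

IQR = 96.00; fences at 56.00 − 144.00 = -88.00 and 152.00 + 144.00 = 296.00.
Outside the cutoffs: 357, 365, 409.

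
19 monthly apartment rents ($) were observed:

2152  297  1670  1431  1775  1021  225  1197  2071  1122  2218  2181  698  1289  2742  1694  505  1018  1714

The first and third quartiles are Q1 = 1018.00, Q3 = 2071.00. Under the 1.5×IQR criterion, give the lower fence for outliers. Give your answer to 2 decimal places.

-561.50

IQR = Q3 − Q1 = 2071.00 − 1018.00 = 1053.00.
Lower fence = Q1 − 1.5·IQR = 1018.00 − 1579.50 = -561.50.
Upper fence = Q3 + 1.5·IQR = 2071.00 + 1579.50 = 3650.50.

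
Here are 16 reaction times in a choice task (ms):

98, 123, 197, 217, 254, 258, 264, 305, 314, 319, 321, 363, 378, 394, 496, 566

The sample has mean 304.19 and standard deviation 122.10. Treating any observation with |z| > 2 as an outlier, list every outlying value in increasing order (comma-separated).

Cutoffs at x̄ ± 2s: 304.19 ± 2·122.10 = [59.99, 548.39].
566: z = 2.14, |z| > 2 → outlier.
Every other value lies within [59.99, 548.39].

566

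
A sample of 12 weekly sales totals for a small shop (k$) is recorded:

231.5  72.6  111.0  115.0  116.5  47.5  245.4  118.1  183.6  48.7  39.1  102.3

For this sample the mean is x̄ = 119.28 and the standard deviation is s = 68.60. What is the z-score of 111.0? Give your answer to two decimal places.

z = (111.0 − 119.28) / 68.60 = -0.12.

-0.12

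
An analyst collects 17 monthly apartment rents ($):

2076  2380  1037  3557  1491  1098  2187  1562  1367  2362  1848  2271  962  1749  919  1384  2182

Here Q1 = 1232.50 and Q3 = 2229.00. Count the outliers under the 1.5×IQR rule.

IQR = 996.50; fences at 1232.50 − 1494.75 = -262.25 and 2229.00 + 1494.75 = 3723.75.
Every value lies within the cutoffs.

0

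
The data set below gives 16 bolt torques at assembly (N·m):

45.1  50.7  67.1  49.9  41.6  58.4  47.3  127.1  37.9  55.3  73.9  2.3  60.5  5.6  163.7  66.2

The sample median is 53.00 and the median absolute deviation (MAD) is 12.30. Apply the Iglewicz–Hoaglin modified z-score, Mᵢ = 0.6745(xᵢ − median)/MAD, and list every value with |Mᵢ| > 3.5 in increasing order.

|Mᵢ| > 3.5 ⇔ |xᵢ − 53.00| > 3.5·12.30/0.6745 = 63.83.
So outliers lie outside [-10.83, 116.83].
127.1: M = 4.06 → outlier.
163.7: M = 6.07 → outlier.

127.1, 163.7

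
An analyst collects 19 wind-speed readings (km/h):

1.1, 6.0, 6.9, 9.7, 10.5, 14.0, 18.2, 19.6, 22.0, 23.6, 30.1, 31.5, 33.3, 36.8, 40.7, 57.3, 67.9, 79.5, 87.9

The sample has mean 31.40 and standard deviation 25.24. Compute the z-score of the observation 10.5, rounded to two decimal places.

z = (10.5 − 31.40) / 25.24 = -0.83.

-0.83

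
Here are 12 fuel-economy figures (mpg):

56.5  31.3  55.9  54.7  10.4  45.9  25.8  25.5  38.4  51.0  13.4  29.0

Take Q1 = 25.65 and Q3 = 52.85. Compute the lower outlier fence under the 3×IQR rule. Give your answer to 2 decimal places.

IQR = Q3 − Q1 = 52.85 − 25.65 = 27.20.
Lower fence = Q1 − 3·IQR = 25.65 − 81.60 = -55.95.
Upper fence = Q3 + 3·IQR = 52.85 + 81.60 = 134.45.

-55.95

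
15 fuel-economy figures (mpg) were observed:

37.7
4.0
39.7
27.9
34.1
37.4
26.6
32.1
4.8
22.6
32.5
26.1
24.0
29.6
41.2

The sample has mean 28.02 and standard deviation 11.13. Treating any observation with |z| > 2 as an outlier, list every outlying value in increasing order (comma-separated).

4.0, 4.8

Cutoffs at x̄ ± 2s: 28.02 ± 2·11.13 = [5.76, 50.28].
4.0: z = -2.16, |z| > 2 → outlier.
4.8: z = -2.09, |z| > 2 → outlier.
Every other value lies within [5.76, 50.28].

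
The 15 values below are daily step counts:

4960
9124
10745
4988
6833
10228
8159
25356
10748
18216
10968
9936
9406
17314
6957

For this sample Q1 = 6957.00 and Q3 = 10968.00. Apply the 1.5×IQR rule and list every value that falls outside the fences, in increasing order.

IQR = Q3 − Q1 = 10968.00 − 6957.00 = 4011.00.
Lower fence = Q1 − 1.5·IQR = 6957.00 − 6016.50 = 940.50.
Upper fence = Q3 + 1.5·IQR = 10968.00 + 6016.50 = 16984.50.
17314 > 16984.50 → outlier.
18216 > 16984.50 → outlier.
25356 > 16984.50 → outlier.
All remaining values lie within [940.50, 16984.50].

17314, 18216, 25356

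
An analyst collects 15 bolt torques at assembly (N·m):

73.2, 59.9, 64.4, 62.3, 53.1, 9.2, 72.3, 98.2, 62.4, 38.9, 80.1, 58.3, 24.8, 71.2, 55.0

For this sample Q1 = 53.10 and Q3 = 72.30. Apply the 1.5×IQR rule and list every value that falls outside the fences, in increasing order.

9.2

IQR = Q3 − Q1 = 72.30 − 53.10 = 19.20.
Lower fence = Q1 − 1.5·IQR = 53.10 − 28.80 = 24.30.
Upper fence = Q3 + 1.5·IQR = 72.30 + 28.80 = 101.10.
9.2 < 24.30 → outlier.
All remaining values lie within [24.30, 101.10].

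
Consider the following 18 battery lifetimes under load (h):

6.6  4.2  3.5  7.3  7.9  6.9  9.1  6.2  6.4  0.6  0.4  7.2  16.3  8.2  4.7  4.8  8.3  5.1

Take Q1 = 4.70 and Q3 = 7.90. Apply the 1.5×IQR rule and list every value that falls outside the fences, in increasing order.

16.3

IQR = Q3 − Q1 = 7.90 − 4.70 = 3.20.
Lower fence = Q1 − 1.5·IQR = 4.70 − 4.80 = -0.10.
Upper fence = Q3 + 1.5·IQR = 7.90 + 4.80 = 12.70.
16.3 > 12.70 → outlier.
All remaining values lie within [-0.10, 12.70].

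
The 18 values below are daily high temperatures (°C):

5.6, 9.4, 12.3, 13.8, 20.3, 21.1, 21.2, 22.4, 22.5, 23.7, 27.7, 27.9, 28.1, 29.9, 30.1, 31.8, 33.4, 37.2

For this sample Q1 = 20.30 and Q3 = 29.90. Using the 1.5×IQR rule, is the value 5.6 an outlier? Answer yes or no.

yes

IQR = Q3 − Q1 = 29.90 − 20.30 = 9.60.
Lower fence = Q1 − 1.5·IQR = 20.30 − 14.40 = 5.90.
Upper fence = Q3 + 1.5·IQR = 29.90 + 14.40 = 44.30.
5.6 lies below the lower fence.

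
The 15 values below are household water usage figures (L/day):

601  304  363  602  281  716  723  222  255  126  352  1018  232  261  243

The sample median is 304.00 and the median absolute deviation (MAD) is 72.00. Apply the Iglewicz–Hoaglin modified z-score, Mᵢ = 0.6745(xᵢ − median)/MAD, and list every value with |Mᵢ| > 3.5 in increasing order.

716, 723, 1018

|Mᵢ| > 3.5 ⇔ |xᵢ − 304.00| > 3.5·72.00/0.6745 = 373.61.
So outliers lie outside [-69.61, 677.61].
716: M = 3.86 → outlier.
723: M = 3.93 → outlier.
1018: M = 6.69 → outlier.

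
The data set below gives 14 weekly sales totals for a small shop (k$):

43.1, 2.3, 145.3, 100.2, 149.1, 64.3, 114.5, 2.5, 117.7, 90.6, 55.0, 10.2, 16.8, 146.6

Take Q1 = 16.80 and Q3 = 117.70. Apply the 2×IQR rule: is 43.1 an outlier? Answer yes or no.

no

IQR = Q3 − Q1 = 117.70 − 16.80 = 100.90.
Lower fence = Q1 − 2·IQR = 16.80 − 201.80 = -185.00.
Upper fence = Q3 + 2·IQR = 117.70 + 201.80 = 319.50.
43.1 lies within [-185.00, 319.50].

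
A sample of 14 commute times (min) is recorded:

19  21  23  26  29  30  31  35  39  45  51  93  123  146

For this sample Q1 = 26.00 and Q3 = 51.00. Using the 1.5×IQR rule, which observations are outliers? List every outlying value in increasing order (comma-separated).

IQR = Q3 − Q1 = 51.00 − 26.00 = 25.00.
Lower fence = Q1 − 1.5·IQR = 26.00 − 37.50 = -11.50.
Upper fence = Q3 + 1.5·IQR = 51.00 + 37.50 = 88.50.
93 > 88.50 → outlier.
123 > 88.50 → outlier.
146 > 88.50 → outlier.
All remaining values lie within [-11.50, 88.50].

93, 123, 146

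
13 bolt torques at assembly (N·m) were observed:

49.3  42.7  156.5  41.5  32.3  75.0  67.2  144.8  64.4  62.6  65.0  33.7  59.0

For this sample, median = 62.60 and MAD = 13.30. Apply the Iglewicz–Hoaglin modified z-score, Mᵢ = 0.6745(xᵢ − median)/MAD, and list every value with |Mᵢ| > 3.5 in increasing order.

144.8, 156.5

|Mᵢ| > 3.5 ⇔ |xᵢ − 62.60| > 3.5·13.30/0.6745 = 69.01.
So outliers lie outside [-6.41, 131.61].
144.8: M = 4.17 → outlier.
156.5: M = 4.76 → outlier.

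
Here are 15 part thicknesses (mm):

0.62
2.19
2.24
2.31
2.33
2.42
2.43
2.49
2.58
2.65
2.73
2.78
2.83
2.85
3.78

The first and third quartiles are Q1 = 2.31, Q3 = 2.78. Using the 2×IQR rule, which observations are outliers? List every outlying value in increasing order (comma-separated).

0.62, 3.78

IQR = Q3 − Q1 = 2.78 − 2.31 = 0.47.
Lower fence = Q1 − 2·IQR = 2.31 − 0.94 = 1.37.
Upper fence = Q3 + 2·IQR = 2.78 + 0.94 = 3.72.
0.62 < 1.37 → outlier.
3.78 > 3.72 → outlier.
All remaining values lie within [1.37, 3.72].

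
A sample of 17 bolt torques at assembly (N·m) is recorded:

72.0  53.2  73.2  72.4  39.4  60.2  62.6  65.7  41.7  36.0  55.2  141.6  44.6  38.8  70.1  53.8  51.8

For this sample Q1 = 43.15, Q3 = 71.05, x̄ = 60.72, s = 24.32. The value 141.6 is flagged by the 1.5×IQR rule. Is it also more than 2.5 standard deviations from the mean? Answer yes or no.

yes

z = (141.6 − 60.72) / 24.32 = 3.33.
|z| = 3.33 > 2.5.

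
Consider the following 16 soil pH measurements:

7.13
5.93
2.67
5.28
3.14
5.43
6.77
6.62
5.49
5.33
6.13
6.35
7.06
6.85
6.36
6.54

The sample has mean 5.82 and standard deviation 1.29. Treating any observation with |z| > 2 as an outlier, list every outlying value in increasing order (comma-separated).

Cutoffs at x̄ ± 2s: 5.82 ± 2·1.29 = [3.24, 8.40].
2.67: z = -2.44, |z| > 2 → outlier.
3.14: z = -2.08, |z| > 2 → outlier.
Every other value lies within [3.24, 8.40].

2.67, 3.14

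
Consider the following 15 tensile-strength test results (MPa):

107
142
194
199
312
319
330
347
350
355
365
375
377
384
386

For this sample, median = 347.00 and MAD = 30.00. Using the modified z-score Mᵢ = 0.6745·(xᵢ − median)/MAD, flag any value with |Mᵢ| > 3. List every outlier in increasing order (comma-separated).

|Mᵢ| > 3 ⇔ |xᵢ − 347.00| > 3·30.00/0.6745 = 133.43.
So outliers lie outside [213.57, 480.43].
107: M = -5.40 → outlier.
142: M = -4.61 → outlier.
194: M = -3.44 → outlier.
199: M = -3.33 → outlier.

107, 142, 194, 199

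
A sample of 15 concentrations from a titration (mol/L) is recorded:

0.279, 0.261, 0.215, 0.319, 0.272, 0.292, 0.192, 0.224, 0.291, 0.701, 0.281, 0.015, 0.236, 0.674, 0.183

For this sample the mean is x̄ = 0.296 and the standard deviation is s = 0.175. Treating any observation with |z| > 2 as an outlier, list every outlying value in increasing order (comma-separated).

0.674, 0.701

Cutoffs at x̄ ± 2s: 0.296 ± 2·0.175 = [-0.054, 0.646].
0.674: z = 2.16, |z| > 2 → outlier.
0.701: z = 2.31, |z| > 2 → outlier.
Every other value lies within [-0.054, 0.646].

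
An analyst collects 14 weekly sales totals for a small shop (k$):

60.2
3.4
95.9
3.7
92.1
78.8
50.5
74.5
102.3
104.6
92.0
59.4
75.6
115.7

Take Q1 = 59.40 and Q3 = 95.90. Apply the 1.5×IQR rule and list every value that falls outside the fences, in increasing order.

IQR = Q3 − Q1 = 95.90 − 59.40 = 36.50.
Lower fence = Q1 − 1.5·IQR = 59.40 − 54.75 = 4.65.
Upper fence = Q3 + 1.5·IQR = 95.90 + 54.75 = 150.65.
3.4 < 4.65 → outlier.
3.7 < 4.65 → outlier.
All remaining values lie within [4.65, 150.65].

3.4, 3.7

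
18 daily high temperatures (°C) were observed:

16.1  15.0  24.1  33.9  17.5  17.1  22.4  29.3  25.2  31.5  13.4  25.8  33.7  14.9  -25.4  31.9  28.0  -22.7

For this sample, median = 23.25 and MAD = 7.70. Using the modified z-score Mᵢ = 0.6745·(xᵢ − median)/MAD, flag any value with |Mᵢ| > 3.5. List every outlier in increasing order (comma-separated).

-25.4, -22.7

|Mᵢ| > 3.5 ⇔ |xᵢ − 23.25| > 3.5·7.70/0.6745 = 39.96.
So outliers lie outside [-16.71, 63.21].
-25.4: M = -4.26 → outlier.
-22.7: M = -4.03 → outlier.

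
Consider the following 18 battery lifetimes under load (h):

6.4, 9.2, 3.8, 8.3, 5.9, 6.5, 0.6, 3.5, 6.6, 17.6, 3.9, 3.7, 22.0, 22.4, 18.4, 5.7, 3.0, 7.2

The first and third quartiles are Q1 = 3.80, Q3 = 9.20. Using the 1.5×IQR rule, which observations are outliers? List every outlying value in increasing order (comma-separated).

IQR = Q3 − Q1 = 9.20 − 3.80 = 5.40.
Lower fence = Q1 − 1.5·IQR = 3.80 − 8.10 = -4.30.
Upper fence = Q3 + 1.5·IQR = 9.20 + 8.10 = 17.30.
17.6 > 17.30 → outlier.
18.4 > 17.30 → outlier.
22.0 > 17.30 → outlier.
22.4 > 17.30 → outlier.
All remaining values lie within [-4.30, 17.30].

17.6, 18.4, 22.0, 22.4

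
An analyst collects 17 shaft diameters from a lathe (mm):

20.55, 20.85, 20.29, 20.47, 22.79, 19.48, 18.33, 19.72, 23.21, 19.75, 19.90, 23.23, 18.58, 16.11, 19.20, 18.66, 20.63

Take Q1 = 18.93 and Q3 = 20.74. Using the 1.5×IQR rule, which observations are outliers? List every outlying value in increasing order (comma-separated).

IQR = Q3 − Q1 = 20.74 − 18.93 = 1.81.
Lower fence = Q1 − 1.5·IQR = 18.93 − 2.715 = 16.215.
Upper fence = Q3 + 1.5·IQR = 20.74 + 2.715 = 23.455.
16.11 < 16.215 → outlier.
All remaining values lie within [16.215, 23.455].

16.11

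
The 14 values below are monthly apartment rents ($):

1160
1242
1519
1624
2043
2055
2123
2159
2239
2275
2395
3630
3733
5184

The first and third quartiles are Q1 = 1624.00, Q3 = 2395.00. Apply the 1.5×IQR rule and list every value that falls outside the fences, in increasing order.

IQR = Q3 − Q1 = 2395.00 − 1624.00 = 771.00.
Lower fence = Q1 − 1.5·IQR = 1624.00 − 1156.50 = 467.50.
Upper fence = Q3 + 1.5·IQR = 2395.00 + 1156.50 = 3551.50.
3630 > 3551.50 → outlier.
3733 > 3551.50 → outlier.
5184 > 3551.50 → outlier.
All remaining values lie within [467.50, 3551.50].

3630, 3733, 5184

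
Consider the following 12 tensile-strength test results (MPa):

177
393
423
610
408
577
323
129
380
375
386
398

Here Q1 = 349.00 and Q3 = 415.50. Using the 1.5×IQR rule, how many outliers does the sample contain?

IQR = 66.50; fences at 349.00 − 99.75 = 249.25 and 415.50 + 99.75 = 515.25.
Outside the cutoffs: 129, 177, 577, 610.

4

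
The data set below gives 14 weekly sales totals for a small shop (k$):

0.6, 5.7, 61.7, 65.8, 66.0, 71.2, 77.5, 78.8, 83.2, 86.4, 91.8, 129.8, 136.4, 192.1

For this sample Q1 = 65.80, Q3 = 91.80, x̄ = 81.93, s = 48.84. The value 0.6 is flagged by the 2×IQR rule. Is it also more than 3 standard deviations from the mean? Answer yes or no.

no

z = (0.6 − 81.93) / 48.84 = -1.67.
|z| = 1.67 ≤ 3.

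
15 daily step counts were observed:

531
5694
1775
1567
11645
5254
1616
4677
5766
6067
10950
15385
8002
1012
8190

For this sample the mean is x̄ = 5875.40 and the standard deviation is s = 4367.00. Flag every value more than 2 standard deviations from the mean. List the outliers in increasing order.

15385

Cutoffs at x̄ ± 2s: 5875.40 ± 2·4367.00 = [-2858.60, 14609.40].
15385: z = 2.18, |z| > 2 → outlier.
Every other value lies within [-2858.60, 14609.40].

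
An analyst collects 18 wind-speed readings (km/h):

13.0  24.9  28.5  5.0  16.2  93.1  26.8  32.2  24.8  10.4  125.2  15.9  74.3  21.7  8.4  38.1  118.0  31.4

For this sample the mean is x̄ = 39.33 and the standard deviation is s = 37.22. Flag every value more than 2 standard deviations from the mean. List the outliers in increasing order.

118.0, 125.2

Cutoffs at x̄ ± 2s: 39.33 ± 2·37.22 = [-35.11, 113.77].
118.0: z = 2.11, |z| > 2 → outlier.
125.2: z = 2.31, |z| > 2 → outlier.
Every other value lies within [-35.11, 113.77].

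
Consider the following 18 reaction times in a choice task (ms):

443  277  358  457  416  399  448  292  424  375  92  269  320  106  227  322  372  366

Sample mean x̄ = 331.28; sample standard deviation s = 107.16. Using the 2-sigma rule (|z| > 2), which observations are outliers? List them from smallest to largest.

Cutoffs at x̄ ± 2s: 331.28 ± 2·107.16 = [116.96, 545.60].
92: z = -2.23, |z| > 2 → outlier.
106: z = -2.10, |z| > 2 → outlier.
Every other value lies within [116.96, 545.60].

92, 106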